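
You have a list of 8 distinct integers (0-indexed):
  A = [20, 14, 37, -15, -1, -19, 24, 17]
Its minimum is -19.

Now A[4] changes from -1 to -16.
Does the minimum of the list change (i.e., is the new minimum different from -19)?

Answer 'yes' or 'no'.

Old min = -19
Change: A[4] -1 -> -16
Changed element was NOT the min; min changes only if -16 < -19.
New min = -19; changed? no

Answer: no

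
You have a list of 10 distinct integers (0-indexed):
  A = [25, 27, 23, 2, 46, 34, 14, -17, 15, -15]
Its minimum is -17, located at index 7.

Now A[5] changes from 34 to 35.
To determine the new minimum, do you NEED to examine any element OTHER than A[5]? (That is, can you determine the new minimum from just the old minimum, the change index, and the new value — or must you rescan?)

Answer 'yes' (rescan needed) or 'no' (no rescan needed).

Old min = -17 at index 7
Change at index 5: 34 -> 35
Index 5 was NOT the min. New min = min(-17, 35). No rescan of other elements needed.
Needs rescan: no

Answer: no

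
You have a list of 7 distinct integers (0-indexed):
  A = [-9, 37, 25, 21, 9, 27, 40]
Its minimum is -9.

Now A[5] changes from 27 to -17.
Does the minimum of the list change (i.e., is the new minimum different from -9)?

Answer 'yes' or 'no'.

Answer: yes

Derivation:
Old min = -9
Change: A[5] 27 -> -17
Changed element was NOT the min; min changes only if -17 < -9.
New min = -17; changed? yes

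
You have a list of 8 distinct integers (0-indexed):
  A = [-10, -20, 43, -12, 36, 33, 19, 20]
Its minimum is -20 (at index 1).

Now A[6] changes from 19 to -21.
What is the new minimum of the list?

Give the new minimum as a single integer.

Answer: -21

Derivation:
Old min = -20 (at index 1)
Change: A[6] 19 -> -21
Changed element was NOT the old min.
  New min = min(old_min, new_val) = min(-20, -21) = -21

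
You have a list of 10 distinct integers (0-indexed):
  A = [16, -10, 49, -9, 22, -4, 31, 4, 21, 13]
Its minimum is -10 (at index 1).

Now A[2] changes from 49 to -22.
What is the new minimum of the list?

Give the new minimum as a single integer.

Old min = -10 (at index 1)
Change: A[2] 49 -> -22
Changed element was NOT the old min.
  New min = min(old_min, new_val) = min(-10, -22) = -22

Answer: -22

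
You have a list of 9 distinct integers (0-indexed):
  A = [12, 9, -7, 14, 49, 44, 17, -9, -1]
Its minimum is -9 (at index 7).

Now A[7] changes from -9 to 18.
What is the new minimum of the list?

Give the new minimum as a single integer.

Answer: -7

Derivation:
Old min = -9 (at index 7)
Change: A[7] -9 -> 18
Changed element WAS the min. Need to check: is 18 still <= all others?
  Min of remaining elements: -7
  New min = min(18, -7) = -7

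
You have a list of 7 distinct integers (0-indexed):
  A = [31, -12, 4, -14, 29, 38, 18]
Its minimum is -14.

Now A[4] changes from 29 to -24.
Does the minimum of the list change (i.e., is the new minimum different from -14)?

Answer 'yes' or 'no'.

Old min = -14
Change: A[4] 29 -> -24
Changed element was NOT the min; min changes only if -24 < -14.
New min = -24; changed? yes

Answer: yes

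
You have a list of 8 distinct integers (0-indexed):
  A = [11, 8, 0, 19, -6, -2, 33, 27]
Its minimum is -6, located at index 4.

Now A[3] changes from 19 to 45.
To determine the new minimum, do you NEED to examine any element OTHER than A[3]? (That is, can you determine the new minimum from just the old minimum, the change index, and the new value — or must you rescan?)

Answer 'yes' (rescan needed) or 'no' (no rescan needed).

Answer: no

Derivation:
Old min = -6 at index 4
Change at index 3: 19 -> 45
Index 3 was NOT the min. New min = min(-6, 45). No rescan of other elements needed.
Needs rescan: no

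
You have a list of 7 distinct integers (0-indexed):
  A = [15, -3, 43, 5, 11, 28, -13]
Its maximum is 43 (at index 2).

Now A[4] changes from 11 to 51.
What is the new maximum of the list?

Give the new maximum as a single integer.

Old max = 43 (at index 2)
Change: A[4] 11 -> 51
Changed element was NOT the old max.
  New max = max(old_max, new_val) = max(43, 51) = 51

Answer: 51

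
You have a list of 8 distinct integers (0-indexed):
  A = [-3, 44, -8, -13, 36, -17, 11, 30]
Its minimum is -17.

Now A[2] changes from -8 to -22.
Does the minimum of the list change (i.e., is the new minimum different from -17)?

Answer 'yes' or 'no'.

Old min = -17
Change: A[2] -8 -> -22
Changed element was NOT the min; min changes only if -22 < -17.
New min = -22; changed? yes

Answer: yes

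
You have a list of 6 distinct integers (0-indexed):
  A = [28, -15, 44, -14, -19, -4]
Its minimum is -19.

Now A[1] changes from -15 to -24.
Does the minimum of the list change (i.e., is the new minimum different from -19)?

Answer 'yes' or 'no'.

Old min = -19
Change: A[1] -15 -> -24
Changed element was NOT the min; min changes only if -24 < -19.
New min = -24; changed? yes

Answer: yes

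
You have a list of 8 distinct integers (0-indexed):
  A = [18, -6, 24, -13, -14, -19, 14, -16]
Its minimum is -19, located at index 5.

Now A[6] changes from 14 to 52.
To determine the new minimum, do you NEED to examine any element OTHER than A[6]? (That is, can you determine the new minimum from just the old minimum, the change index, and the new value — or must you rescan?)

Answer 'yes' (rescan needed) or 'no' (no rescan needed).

Old min = -19 at index 5
Change at index 6: 14 -> 52
Index 6 was NOT the min. New min = min(-19, 52). No rescan of other elements needed.
Needs rescan: no

Answer: no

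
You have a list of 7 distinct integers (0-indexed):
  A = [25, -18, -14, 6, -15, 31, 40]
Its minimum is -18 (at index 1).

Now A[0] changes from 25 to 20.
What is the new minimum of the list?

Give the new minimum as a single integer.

Answer: -18

Derivation:
Old min = -18 (at index 1)
Change: A[0] 25 -> 20
Changed element was NOT the old min.
  New min = min(old_min, new_val) = min(-18, 20) = -18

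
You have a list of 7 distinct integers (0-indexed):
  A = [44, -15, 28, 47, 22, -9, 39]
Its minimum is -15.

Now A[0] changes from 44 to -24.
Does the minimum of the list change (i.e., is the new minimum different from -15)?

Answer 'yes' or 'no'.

Old min = -15
Change: A[0] 44 -> -24
Changed element was NOT the min; min changes only if -24 < -15.
New min = -24; changed? yes

Answer: yes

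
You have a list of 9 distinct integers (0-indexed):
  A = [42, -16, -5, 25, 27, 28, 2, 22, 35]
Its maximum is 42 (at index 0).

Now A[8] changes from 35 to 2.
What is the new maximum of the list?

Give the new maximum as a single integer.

Old max = 42 (at index 0)
Change: A[8] 35 -> 2
Changed element was NOT the old max.
  New max = max(old_max, new_val) = max(42, 2) = 42

Answer: 42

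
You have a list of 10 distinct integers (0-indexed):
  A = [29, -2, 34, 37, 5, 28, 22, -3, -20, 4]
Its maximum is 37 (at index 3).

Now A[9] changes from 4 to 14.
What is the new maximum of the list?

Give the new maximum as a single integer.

Old max = 37 (at index 3)
Change: A[9] 4 -> 14
Changed element was NOT the old max.
  New max = max(old_max, new_val) = max(37, 14) = 37

Answer: 37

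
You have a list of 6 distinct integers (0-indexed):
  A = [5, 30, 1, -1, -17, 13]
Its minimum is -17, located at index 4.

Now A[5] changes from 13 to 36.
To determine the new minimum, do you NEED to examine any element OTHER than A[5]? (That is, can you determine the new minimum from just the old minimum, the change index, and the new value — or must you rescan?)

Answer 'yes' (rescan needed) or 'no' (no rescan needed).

Old min = -17 at index 4
Change at index 5: 13 -> 36
Index 5 was NOT the min. New min = min(-17, 36). No rescan of other elements needed.
Needs rescan: no

Answer: no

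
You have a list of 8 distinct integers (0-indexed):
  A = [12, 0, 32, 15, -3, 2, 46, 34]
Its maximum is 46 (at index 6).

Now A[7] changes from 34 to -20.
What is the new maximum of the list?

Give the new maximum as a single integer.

Old max = 46 (at index 6)
Change: A[7] 34 -> -20
Changed element was NOT the old max.
  New max = max(old_max, new_val) = max(46, -20) = 46

Answer: 46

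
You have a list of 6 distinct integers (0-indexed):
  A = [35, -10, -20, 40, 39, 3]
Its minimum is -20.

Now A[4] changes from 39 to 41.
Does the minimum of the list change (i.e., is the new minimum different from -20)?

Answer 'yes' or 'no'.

Answer: no

Derivation:
Old min = -20
Change: A[4] 39 -> 41
Changed element was NOT the min; min changes only if 41 < -20.
New min = -20; changed? no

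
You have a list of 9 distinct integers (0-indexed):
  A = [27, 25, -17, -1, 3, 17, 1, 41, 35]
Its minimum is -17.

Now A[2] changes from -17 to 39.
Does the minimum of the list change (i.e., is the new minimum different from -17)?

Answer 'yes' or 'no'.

Old min = -17
Change: A[2] -17 -> 39
Changed element was the min; new min must be rechecked.
New min = -1; changed? yes

Answer: yes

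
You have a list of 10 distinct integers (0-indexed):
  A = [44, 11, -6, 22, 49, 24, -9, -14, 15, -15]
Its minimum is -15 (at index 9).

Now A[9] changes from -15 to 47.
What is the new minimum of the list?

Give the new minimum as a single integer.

Old min = -15 (at index 9)
Change: A[9] -15 -> 47
Changed element WAS the min. Need to check: is 47 still <= all others?
  Min of remaining elements: -14
  New min = min(47, -14) = -14

Answer: -14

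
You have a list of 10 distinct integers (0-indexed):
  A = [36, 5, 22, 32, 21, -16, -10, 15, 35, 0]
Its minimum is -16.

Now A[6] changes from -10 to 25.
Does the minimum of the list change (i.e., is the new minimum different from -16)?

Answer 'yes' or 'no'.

Answer: no

Derivation:
Old min = -16
Change: A[6] -10 -> 25
Changed element was NOT the min; min changes only if 25 < -16.
New min = -16; changed? no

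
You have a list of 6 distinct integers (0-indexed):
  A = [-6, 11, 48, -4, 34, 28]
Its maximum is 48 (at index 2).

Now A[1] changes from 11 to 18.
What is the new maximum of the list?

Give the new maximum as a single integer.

Old max = 48 (at index 2)
Change: A[1] 11 -> 18
Changed element was NOT the old max.
  New max = max(old_max, new_val) = max(48, 18) = 48

Answer: 48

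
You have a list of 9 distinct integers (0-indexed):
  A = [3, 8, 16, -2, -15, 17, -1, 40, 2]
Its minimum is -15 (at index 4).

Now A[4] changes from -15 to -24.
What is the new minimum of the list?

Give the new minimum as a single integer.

Answer: -24

Derivation:
Old min = -15 (at index 4)
Change: A[4] -15 -> -24
Changed element WAS the min. Need to check: is -24 still <= all others?
  Min of remaining elements: -2
  New min = min(-24, -2) = -24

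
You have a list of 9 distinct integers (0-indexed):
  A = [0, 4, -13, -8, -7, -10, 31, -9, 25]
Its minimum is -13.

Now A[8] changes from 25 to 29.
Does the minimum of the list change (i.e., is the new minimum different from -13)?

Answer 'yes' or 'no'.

Old min = -13
Change: A[8] 25 -> 29
Changed element was NOT the min; min changes only if 29 < -13.
New min = -13; changed? no

Answer: no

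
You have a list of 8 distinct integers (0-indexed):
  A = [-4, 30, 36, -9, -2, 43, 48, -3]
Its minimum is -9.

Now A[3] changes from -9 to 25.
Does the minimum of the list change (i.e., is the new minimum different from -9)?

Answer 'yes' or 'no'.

Old min = -9
Change: A[3] -9 -> 25
Changed element was the min; new min must be rechecked.
New min = -4; changed? yes

Answer: yes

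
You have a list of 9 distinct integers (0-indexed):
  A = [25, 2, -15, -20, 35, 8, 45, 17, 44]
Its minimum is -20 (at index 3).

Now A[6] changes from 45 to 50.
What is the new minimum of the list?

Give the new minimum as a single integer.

Old min = -20 (at index 3)
Change: A[6] 45 -> 50
Changed element was NOT the old min.
  New min = min(old_min, new_val) = min(-20, 50) = -20

Answer: -20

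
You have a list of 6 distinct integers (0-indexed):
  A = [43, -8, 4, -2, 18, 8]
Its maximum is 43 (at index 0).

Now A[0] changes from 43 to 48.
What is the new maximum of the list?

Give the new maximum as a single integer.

Answer: 48

Derivation:
Old max = 43 (at index 0)
Change: A[0] 43 -> 48
Changed element WAS the max -> may need rescan.
  Max of remaining elements: 18
  New max = max(48, 18) = 48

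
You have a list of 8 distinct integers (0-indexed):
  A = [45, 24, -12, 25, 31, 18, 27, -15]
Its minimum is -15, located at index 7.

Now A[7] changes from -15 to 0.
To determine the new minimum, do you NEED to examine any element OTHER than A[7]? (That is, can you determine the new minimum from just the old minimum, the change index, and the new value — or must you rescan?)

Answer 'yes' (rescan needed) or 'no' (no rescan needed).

Answer: yes

Derivation:
Old min = -15 at index 7
Change at index 7: -15 -> 0
Index 7 WAS the min and new value 0 > old min -15. Must rescan other elements to find the new min.
Needs rescan: yes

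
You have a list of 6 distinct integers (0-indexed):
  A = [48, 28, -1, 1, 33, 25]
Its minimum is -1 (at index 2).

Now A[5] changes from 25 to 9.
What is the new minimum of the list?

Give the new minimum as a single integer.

Old min = -1 (at index 2)
Change: A[5] 25 -> 9
Changed element was NOT the old min.
  New min = min(old_min, new_val) = min(-1, 9) = -1

Answer: -1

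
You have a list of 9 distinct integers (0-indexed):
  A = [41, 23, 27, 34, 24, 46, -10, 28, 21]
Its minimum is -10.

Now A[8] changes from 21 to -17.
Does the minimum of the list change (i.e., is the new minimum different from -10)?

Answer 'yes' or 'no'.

Old min = -10
Change: A[8] 21 -> -17
Changed element was NOT the min; min changes only if -17 < -10.
New min = -17; changed? yes

Answer: yes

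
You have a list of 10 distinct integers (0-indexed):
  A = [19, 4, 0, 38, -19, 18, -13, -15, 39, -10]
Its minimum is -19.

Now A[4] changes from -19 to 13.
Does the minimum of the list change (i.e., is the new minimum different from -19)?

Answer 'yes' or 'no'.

Old min = -19
Change: A[4] -19 -> 13
Changed element was the min; new min must be rechecked.
New min = -15; changed? yes

Answer: yes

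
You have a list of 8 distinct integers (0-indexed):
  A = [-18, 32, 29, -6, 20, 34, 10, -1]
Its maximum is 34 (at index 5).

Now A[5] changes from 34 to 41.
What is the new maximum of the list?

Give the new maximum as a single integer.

Old max = 34 (at index 5)
Change: A[5] 34 -> 41
Changed element WAS the max -> may need rescan.
  Max of remaining elements: 32
  New max = max(41, 32) = 41

Answer: 41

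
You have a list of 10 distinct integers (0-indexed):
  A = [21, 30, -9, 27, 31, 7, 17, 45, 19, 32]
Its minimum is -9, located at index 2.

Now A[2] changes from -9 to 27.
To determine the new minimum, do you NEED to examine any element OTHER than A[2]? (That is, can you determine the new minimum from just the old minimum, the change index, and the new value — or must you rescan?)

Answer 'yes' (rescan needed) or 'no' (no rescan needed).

Answer: yes

Derivation:
Old min = -9 at index 2
Change at index 2: -9 -> 27
Index 2 WAS the min and new value 27 > old min -9. Must rescan other elements to find the new min.
Needs rescan: yes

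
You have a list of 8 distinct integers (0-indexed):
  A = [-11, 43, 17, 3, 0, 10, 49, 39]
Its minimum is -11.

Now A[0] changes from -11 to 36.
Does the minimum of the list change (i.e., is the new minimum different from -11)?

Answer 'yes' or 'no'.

Old min = -11
Change: A[0] -11 -> 36
Changed element was the min; new min must be rechecked.
New min = 0; changed? yes

Answer: yes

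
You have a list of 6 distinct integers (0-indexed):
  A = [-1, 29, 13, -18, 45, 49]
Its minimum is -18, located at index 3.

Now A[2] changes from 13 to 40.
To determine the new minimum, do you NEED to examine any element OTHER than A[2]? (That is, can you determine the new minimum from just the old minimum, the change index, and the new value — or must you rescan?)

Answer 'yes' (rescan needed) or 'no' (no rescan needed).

Answer: no

Derivation:
Old min = -18 at index 3
Change at index 2: 13 -> 40
Index 2 was NOT the min. New min = min(-18, 40). No rescan of other elements needed.
Needs rescan: no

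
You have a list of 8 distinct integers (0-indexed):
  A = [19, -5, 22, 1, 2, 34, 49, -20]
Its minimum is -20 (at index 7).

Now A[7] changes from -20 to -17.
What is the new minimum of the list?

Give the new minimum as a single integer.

Old min = -20 (at index 7)
Change: A[7] -20 -> -17
Changed element WAS the min. Need to check: is -17 still <= all others?
  Min of remaining elements: -5
  New min = min(-17, -5) = -17

Answer: -17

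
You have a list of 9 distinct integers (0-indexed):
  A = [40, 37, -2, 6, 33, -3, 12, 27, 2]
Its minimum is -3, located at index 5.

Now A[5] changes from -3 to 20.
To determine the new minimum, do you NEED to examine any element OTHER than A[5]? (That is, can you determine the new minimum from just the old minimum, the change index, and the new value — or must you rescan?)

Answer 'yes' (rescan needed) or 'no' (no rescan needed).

Old min = -3 at index 5
Change at index 5: -3 -> 20
Index 5 WAS the min and new value 20 > old min -3. Must rescan other elements to find the new min.
Needs rescan: yes

Answer: yes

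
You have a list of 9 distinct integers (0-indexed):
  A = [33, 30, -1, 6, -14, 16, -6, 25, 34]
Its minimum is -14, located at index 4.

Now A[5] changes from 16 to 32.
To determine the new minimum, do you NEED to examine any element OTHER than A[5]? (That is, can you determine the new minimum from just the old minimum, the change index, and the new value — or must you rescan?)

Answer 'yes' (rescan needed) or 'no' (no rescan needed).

Answer: no

Derivation:
Old min = -14 at index 4
Change at index 5: 16 -> 32
Index 5 was NOT the min. New min = min(-14, 32). No rescan of other elements needed.
Needs rescan: no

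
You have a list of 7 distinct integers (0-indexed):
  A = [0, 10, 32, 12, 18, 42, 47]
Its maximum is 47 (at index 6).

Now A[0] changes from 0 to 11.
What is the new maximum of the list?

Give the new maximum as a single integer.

Answer: 47

Derivation:
Old max = 47 (at index 6)
Change: A[0] 0 -> 11
Changed element was NOT the old max.
  New max = max(old_max, new_val) = max(47, 11) = 47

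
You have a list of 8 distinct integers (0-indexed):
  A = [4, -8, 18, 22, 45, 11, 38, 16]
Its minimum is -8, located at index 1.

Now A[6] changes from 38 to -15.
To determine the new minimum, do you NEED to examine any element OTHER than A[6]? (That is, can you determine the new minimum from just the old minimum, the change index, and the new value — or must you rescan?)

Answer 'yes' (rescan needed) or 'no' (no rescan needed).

Old min = -8 at index 1
Change at index 6: 38 -> -15
Index 6 was NOT the min. New min = min(-8, -15). No rescan of other elements needed.
Needs rescan: no

Answer: no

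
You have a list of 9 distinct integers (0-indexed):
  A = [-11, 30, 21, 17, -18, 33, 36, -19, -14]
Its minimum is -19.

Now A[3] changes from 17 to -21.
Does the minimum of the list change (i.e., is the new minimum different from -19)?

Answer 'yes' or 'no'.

Old min = -19
Change: A[3] 17 -> -21
Changed element was NOT the min; min changes only if -21 < -19.
New min = -21; changed? yes

Answer: yes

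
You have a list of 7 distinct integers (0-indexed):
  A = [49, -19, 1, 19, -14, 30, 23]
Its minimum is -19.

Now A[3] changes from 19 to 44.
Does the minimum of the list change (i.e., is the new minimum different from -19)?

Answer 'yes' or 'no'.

Old min = -19
Change: A[3] 19 -> 44
Changed element was NOT the min; min changes only if 44 < -19.
New min = -19; changed? no

Answer: no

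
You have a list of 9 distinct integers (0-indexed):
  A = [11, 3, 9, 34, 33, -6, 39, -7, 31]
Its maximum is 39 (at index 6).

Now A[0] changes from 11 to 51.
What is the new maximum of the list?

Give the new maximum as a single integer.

Old max = 39 (at index 6)
Change: A[0] 11 -> 51
Changed element was NOT the old max.
  New max = max(old_max, new_val) = max(39, 51) = 51

Answer: 51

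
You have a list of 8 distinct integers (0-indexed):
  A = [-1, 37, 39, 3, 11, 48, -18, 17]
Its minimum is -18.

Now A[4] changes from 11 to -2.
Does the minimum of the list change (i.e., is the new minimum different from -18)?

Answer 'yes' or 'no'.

Answer: no

Derivation:
Old min = -18
Change: A[4] 11 -> -2
Changed element was NOT the min; min changes only if -2 < -18.
New min = -18; changed? no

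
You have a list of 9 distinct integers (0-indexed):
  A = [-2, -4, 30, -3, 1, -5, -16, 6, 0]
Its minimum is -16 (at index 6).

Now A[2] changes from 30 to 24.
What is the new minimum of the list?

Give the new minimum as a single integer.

Answer: -16

Derivation:
Old min = -16 (at index 6)
Change: A[2] 30 -> 24
Changed element was NOT the old min.
  New min = min(old_min, new_val) = min(-16, 24) = -16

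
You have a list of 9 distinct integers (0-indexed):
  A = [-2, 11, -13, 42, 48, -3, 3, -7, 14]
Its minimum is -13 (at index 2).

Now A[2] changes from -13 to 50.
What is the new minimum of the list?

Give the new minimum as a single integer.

Answer: -7

Derivation:
Old min = -13 (at index 2)
Change: A[2] -13 -> 50
Changed element WAS the min. Need to check: is 50 still <= all others?
  Min of remaining elements: -7
  New min = min(50, -7) = -7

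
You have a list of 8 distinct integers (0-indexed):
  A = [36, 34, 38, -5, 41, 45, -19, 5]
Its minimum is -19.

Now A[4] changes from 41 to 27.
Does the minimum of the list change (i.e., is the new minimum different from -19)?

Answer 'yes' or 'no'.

Answer: no

Derivation:
Old min = -19
Change: A[4] 41 -> 27
Changed element was NOT the min; min changes only if 27 < -19.
New min = -19; changed? no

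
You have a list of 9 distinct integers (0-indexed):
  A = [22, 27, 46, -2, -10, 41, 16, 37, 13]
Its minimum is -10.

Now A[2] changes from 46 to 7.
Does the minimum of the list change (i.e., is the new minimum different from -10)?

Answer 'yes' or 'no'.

Answer: no

Derivation:
Old min = -10
Change: A[2] 46 -> 7
Changed element was NOT the min; min changes only if 7 < -10.
New min = -10; changed? no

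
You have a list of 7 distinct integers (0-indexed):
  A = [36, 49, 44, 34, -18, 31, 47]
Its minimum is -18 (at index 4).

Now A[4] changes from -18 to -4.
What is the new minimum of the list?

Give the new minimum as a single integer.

Old min = -18 (at index 4)
Change: A[4] -18 -> -4
Changed element WAS the min. Need to check: is -4 still <= all others?
  Min of remaining elements: 31
  New min = min(-4, 31) = -4

Answer: -4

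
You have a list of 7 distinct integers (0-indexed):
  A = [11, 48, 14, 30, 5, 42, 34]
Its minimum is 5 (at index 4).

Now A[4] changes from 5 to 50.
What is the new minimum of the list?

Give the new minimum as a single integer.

Answer: 11

Derivation:
Old min = 5 (at index 4)
Change: A[4] 5 -> 50
Changed element WAS the min. Need to check: is 50 still <= all others?
  Min of remaining elements: 11
  New min = min(50, 11) = 11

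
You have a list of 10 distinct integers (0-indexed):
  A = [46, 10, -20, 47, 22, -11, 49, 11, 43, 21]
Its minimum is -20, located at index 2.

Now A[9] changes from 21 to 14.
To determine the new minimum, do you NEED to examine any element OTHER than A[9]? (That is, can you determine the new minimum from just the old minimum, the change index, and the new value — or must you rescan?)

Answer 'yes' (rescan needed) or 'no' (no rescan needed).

Answer: no

Derivation:
Old min = -20 at index 2
Change at index 9: 21 -> 14
Index 9 was NOT the min. New min = min(-20, 14). No rescan of other elements needed.
Needs rescan: no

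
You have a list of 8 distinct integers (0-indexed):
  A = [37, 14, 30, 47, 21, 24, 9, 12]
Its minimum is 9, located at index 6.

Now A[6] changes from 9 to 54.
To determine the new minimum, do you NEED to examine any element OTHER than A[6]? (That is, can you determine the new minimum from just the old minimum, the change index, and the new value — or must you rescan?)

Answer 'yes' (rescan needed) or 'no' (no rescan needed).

Old min = 9 at index 6
Change at index 6: 9 -> 54
Index 6 WAS the min and new value 54 > old min 9. Must rescan other elements to find the new min.
Needs rescan: yes

Answer: yes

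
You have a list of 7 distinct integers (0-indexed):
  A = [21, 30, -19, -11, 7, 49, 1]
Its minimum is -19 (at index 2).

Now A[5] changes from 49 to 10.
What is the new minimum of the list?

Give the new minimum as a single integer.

Answer: -19

Derivation:
Old min = -19 (at index 2)
Change: A[5] 49 -> 10
Changed element was NOT the old min.
  New min = min(old_min, new_val) = min(-19, 10) = -19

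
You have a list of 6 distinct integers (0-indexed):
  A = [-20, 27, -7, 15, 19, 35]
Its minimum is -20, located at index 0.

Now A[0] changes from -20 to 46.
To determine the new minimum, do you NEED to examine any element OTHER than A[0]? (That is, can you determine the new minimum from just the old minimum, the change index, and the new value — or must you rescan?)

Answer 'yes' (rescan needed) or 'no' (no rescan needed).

Old min = -20 at index 0
Change at index 0: -20 -> 46
Index 0 WAS the min and new value 46 > old min -20. Must rescan other elements to find the new min.
Needs rescan: yes

Answer: yes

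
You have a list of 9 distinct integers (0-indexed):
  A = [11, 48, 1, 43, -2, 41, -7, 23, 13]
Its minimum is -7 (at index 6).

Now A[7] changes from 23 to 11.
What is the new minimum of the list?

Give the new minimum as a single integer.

Answer: -7

Derivation:
Old min = -7 (at index 6)
Change: A[7] 23 -> 11
Changed element was NOT the old min.
  New min = min(old_min, new_val) = min(-7, 11) = -7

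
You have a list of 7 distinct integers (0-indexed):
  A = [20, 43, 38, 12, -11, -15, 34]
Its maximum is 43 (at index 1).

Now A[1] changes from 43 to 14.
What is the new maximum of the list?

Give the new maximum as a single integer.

Answer: 38

Derivation:
Old max = 43 (at index 1)
Change: A[1] 43 -> 14
Changed element WAS the max -> may need rescan.
  Max of remaining elements: 38
  New max = max(14, 38) = 38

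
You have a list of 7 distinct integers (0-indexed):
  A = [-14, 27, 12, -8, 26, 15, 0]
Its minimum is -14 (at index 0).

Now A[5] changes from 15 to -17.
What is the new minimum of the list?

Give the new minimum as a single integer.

Old min = -14 (at index 0)
Change: A[5] 15 -> -17
Changed element was NOT the old min.
  New min = min(old_min, new_val) = min(-14, -17) = -17

Answer: -17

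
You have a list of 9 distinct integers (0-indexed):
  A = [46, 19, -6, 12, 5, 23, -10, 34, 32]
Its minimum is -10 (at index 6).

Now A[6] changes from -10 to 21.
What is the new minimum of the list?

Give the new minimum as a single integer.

Old min = -10 (at index 6)
Change: A[6] -10 -> 21
Changed element WAS the min. Need to check: is 21 still <= all others?
  Min of remaining elements: -6
  New min = min(21, -6) = -6

Answer: -6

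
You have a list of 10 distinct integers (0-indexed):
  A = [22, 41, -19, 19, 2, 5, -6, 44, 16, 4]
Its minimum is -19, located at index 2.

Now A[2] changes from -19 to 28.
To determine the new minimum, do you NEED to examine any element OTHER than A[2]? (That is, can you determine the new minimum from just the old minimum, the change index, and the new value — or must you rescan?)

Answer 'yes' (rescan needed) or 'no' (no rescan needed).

Answer: yes

Derivation:
Old min = -19 at index 2
Change at index 2: -19 -> 28
Index 2 WAS the min and new value 28 > old min -19. Must rescan other elements to find the new min.
Needs rescan: yes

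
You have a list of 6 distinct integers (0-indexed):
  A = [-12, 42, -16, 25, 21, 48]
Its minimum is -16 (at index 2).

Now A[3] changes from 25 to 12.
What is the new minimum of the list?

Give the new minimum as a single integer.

Old min = -16 (at index 2)
Change: A[3] 25 -> 12
Changed element was NOT the old min.
  New min = min(old_min, new_val) = min(-16, 12) = -16

Answer: -16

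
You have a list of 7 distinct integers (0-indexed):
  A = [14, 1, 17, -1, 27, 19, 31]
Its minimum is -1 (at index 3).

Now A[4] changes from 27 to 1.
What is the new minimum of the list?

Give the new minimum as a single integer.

Answer: -1

Derivation:
Old min = -1 (at index 3)
Change: A[4] 27 -> 1
Changed element was NOT the old min.
  New min = min(old_min, new_val) = min(-1, 1) = -1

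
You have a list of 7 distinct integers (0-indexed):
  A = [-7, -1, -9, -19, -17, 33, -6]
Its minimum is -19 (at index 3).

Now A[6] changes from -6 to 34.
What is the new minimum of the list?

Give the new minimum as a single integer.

Answer: -19

Derivation:
Old min = -19 (at index 3)
Change: A[6] -6 -> 34
Changed element was NOT the old min.
  New min = min(old_min, new_val) = min(-19, 34) = -19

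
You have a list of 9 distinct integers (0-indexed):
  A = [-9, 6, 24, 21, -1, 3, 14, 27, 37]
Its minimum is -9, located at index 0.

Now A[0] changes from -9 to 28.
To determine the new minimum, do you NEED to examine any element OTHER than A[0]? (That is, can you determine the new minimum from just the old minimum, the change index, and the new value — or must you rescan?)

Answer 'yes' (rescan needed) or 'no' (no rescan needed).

Old min = -9 at index 0
Change at index 0: -9 -> 28
Index 0 WAS the min and new value 28 > old min -9. Must rescan other elements to find the new min.
Needs rescan: yes

Answer: yes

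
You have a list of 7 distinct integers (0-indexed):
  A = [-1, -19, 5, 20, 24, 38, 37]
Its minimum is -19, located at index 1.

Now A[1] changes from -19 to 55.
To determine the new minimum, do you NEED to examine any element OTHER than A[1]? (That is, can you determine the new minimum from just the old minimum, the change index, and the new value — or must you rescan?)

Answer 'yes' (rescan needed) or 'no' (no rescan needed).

Answer: yes

Derivation:
Old min = -19 at index 1
Change at index 1: -19 -> 55
Index 1 WAS the min and new value 55 > old min -19. Must rescan other elements to find the new min.
Needs rescan: yes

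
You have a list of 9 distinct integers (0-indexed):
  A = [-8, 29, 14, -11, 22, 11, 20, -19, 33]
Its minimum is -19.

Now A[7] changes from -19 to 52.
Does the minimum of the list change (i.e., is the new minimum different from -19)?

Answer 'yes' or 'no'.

Old min = -19
Change: A[7] -19 -> 52
Changed element was the min; new min must be rechecked.
New min = -11; changed? yes

Answer: yes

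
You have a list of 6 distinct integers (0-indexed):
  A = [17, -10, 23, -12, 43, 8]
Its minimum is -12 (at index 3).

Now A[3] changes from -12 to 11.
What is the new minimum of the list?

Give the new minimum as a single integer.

Old min = -12 (at index 3)
Change: A[3] -12 -> 11
Changed element WAS the min. Need to check: is 11 still <= all others?
  Min of remaining elements: -10
  New min = min(11, -10) = -10

Answer: -10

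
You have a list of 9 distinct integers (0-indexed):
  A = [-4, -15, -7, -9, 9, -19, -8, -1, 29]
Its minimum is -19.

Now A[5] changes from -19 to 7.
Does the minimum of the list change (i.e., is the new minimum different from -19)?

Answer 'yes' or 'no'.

Answer: yes

Derivation:
Old min = -19
Change: A[5] -19 -> 7
Changed element was the min; new min must be rechecked.
New min = -15; changed? yes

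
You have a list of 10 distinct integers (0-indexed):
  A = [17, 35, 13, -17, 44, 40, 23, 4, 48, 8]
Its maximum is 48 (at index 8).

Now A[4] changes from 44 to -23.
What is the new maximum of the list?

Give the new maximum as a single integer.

Answer: 48

Derivation:
Old max = 48 (at index 8)
Change: A[4] 44 -> -23
Changed element was NOT the old max.
  New max = max(old_max, new_val) = max(48, -23) = 48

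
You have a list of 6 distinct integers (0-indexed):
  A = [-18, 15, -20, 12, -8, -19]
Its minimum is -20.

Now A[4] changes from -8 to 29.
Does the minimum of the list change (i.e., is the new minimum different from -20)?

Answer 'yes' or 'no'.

Answer: no

Derivation:
Old min = -20
Change: A[4] -8 -> 29
Changed element was NOT the min; min changes only if 29 < -20.
New min = -20; changed? no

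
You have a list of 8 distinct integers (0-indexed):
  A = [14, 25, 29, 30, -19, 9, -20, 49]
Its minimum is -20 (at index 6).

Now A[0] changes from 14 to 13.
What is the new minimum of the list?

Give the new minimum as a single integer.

Answer: -20

Derivation:
Old min = -20 (at index 6)
Change: A[0] 14 -> 13
Changed element was NOT the old min.
  New min = min(old_min, new_val) = min(-20, 13) = -20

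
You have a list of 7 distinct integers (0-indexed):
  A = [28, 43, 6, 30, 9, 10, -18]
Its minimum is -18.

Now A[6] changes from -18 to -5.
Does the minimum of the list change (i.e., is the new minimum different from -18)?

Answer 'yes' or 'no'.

Answer: yes

Derivation:
Old min = -18
Change: A[6] -18 -> -5
Changed element was the min; new min must be rechecked.
New min = -5; changed? yes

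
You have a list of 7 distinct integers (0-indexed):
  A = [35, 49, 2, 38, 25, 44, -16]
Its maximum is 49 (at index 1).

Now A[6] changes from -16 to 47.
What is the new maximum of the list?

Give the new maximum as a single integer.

Old max = 49 (at index 1)
Change: A[6] -16 -> 47
Changed element was NOT the old max.
  New max = max(old_max, new_val) = max(49, 47) = 49

Answer: 49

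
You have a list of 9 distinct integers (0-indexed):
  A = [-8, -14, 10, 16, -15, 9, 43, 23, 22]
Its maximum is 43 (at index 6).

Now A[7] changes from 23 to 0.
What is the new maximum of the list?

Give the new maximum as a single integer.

Answer: 43

Derivation:
Old max = 43 (at index 6)
Change: A[7] 23 -> 0
Changed element was NOT the old max.
  New max = max(old_max, new_val) = max(43, 0) = 43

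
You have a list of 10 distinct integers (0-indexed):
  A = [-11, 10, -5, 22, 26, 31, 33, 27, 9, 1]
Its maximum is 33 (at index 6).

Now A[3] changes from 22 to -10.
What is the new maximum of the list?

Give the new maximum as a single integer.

Answer: 33

Derivation:
Old max = 33 (at index 6)
Change: A[3] 22 -> -10
Changed element was NOT the old max.
  New max = max(old_max, new_val) = max(33, -10) = 33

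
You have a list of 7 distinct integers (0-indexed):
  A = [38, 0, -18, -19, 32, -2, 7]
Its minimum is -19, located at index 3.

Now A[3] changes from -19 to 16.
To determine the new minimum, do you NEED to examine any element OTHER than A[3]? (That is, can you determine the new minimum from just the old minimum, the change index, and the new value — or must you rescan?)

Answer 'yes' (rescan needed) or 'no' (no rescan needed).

Old min = -19 at index 3
Change at index 3: -19 -> 16
Index 3 WAS the min and new value 16 > old min -19. Must rescan other elements to find the new min.
Needs rescan: yes

Answer: yes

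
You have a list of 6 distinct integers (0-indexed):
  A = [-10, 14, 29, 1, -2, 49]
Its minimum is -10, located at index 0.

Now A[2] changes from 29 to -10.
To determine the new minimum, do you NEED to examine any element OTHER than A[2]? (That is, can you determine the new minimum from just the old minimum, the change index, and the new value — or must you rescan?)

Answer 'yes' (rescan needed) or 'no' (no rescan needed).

Old min = -10 at index 0
Change at index 2: 29 -> -10
Index 2 was NOT the min. New min = min(-10, -10). No rescan of other elements needed.
Needs rescan: no

Answer: no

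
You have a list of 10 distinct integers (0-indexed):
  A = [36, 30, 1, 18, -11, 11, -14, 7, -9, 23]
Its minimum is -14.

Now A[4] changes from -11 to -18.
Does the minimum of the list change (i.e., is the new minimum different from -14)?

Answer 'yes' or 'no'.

Old min = -14
Change: A[4] -11 -> -18
Changed element was NOT the min; min changes only if -18 < -14.
New min = -18; changed? yes

Answer: yes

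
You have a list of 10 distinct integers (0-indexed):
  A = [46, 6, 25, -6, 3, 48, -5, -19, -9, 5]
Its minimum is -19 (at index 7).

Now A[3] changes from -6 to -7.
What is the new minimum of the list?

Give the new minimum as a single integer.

Answer: -19

Derivation:
Old min = -19 (at index 7)
Change: A[3] -6 -> -7
Changed element was NOT the old min.
  New min = min(old_min, new_val) = min(-19, -7) = -19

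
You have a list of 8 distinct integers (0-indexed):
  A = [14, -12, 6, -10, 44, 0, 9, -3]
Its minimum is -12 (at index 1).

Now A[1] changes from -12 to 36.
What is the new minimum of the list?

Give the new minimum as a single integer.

Old min = -12 (at index 1)
Change: A[1] -12 -> 36
Changed element WAS the min. Need to check: is 36 still <= all others?
  Min of remaining elements: -10
  New min = min(36, -10) = -10

Answer: -10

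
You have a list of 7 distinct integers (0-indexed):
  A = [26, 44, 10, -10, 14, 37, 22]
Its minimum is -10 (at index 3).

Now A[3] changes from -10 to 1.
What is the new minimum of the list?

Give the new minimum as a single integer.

Answer: 1

Derivation:
Old min = -10 (at index 3)
Change: A[3] -10 -> 1
Changed element WAS the min. Need to check: is 1 still <= all others?
  Min of remaining elements: 10
  New min = min(1, 10) = 1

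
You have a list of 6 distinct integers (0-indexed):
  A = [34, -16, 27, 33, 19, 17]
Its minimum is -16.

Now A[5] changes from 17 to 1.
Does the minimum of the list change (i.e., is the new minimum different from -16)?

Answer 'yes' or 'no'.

Old min = -16
Change: A[5] 17 -> 1
Changed element was NOT the min; min changes only if 1 < -16.
New min = -16; changed? no

Answer: no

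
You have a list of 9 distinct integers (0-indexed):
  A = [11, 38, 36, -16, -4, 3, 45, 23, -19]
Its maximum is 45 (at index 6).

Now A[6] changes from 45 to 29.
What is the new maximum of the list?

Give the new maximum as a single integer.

Old max = 45 (at index 6)
Change: A[6] 45 -> 29
Changed element WAS the max -> may need rescan.
  Max of remaining elements: 38
  New max = max(29, 38) = 38

Answer: 38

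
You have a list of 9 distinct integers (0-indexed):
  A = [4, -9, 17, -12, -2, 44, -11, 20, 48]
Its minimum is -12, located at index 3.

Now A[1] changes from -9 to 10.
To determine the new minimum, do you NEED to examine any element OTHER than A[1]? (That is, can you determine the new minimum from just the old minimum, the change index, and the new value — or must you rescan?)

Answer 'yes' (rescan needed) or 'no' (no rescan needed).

Answer: no

Derivation:
Old min = -12 at index 3
Change at index 1: -9 -> 10
Index 1 was NOT the min. New min = min(-12, 10). No rescan of other elements needed.
Needs rescan: no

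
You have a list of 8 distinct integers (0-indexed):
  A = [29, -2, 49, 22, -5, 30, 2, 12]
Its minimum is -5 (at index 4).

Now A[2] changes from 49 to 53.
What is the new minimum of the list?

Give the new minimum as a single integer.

Answer: -5

Derivation:
Old min = -5 (at index 4)
Change: A[2] 49 -> 53
Changed element was NOT the old min.
  New min = min(old_min, new_val) = min(-5, 53) = -5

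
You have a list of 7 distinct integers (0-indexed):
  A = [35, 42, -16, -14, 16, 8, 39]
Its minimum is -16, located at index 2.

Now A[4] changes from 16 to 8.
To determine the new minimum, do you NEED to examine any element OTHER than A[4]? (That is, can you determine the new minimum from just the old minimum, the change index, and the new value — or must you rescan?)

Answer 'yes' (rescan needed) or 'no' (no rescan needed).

Old min = -16 at index 2
Change at index 4: 16 -> 8
Index 4 was NOT the min. New min = min(-16, 8). No rescan of other elements needed.
Needs rescan: no

Answer: no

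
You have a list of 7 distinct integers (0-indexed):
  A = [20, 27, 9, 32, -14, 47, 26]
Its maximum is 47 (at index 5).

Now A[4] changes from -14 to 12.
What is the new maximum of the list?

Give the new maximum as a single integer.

Answer: 47

Derivation:
Old max = 47 (at index 5)
Change: A[4] -14 -> 12
Changed element was NOT the old max.
  New max = max(old_max, new_val) = max(47, 12) = 47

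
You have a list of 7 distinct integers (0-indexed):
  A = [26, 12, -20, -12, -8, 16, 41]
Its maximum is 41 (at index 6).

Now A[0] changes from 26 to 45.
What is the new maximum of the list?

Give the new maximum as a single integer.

Answer: 45

Derivation:
Old max = 41 (at index 6)
Change: A[0] 26 -> 45
Changed element was NOT the old max.
  New max = max(old_max, new_val) = max(41, 45) = 45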